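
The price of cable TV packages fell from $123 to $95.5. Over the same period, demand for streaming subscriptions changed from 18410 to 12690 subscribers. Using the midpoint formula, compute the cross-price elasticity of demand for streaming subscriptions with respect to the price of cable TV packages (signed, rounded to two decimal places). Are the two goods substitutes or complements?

%ΔQ_{streaming subscriptions} = (12690 − 18410)/avg = -5720/15550 = -0.367845…
%ΔP_{cable TV packages} = (95.5 − 123)/avg = -27.5/109.25 = -0.251716…
E_cross = (-5720/15550) / (-27.5/109.25) = 1.4613…
E_cross > 0 ⇒ the goods are substitutes.

1.46; substitutes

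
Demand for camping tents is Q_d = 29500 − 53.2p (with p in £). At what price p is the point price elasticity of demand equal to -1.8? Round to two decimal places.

Ed = −53.2p/(29500 − 53.2p). Set this equal to -1.8:
53.2p = 1.8·(29500 − 53.2p) ⇒ 53.2p(1 + 1.8) = 1.8·29500
p = 1.8·29500 / (53.2·2.8) = 356.4715…

356.47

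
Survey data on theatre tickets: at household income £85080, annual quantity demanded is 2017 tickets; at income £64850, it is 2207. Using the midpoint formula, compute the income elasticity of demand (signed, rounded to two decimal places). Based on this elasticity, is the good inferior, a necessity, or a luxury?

-0.33; inferior

%ΔQ = (2207 − 2017)/[( 2017 + 2207)/2] = 190/2112 = 0.089962…
%ΔIncome = (64850 − 85080)/[( 85080 + 64850)/2] = -20230/74965 = -0.269859…
E_income = (190/2112) / (-20230/74965) = -0.3333…
E_income < 0 ⇒ inferior good.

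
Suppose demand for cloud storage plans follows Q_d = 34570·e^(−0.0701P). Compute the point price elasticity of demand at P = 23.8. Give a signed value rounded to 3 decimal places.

dQ_d/dP = −0.0701·Q_d = -456.929. At P = 23.8, Q_d = 6518.25.
Ed = (dQ_d/dP)·(P/Q_d) = (-456.929) × (23.8/6518.25) = -1.66838

-1.668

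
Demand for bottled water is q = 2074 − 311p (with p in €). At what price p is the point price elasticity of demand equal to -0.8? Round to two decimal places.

Ed = −311p/(2074 − 311p). Set this equal to -0.8:
311p = 0.8·(2074 − 311p) ⇒ 311p(1 + 0.8) = 0.8·2074
p = 0.8·2074 / (311·1.8) = 2.9639…

2.96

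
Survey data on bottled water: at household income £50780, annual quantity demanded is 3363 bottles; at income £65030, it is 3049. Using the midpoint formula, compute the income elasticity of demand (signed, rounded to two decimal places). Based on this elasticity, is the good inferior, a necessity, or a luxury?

-0.40; inferior

%ΔQ = (3049 − 3363)/[( 3363 + 3049)/2] = -314/3206 = -0.097941…
%ΔIncome = (65030 − 50780)/[( 50780 + 65030)/2] = 14250/57905 = 0.246092…
E_income = (-314/3206) / (14250/57905) = -0.3979…
E_income < 0 ⇒ inferior good.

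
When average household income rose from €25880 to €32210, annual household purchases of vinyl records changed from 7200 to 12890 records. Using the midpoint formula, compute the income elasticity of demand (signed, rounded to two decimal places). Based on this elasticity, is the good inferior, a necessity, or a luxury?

%ΔQ = (12890 − 7200)/[( 7200 + 12890)/2] = 5690/10045 = 0.566450…
%ΔIncome = (32210 − 25880)/[( 25880 + 32210)/2] = 6330/29045 = 0.217937…
E_income = (5690/10045) / (6330/29045) = 2.5991…
E_income > 1 ⇒ normal good, luxury.

2.60; luxury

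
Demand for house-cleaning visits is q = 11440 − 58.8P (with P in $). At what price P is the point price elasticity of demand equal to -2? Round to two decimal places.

Ed = −58.8P/(11440 − 58.8P). Set this equal to -2:
58.8P = 2·(11440 − 58.8P) ⇒ 58.8P(1 + 2) = 2·11440
P = 2·11440 / (58.8·3) = 129.7052…

129.71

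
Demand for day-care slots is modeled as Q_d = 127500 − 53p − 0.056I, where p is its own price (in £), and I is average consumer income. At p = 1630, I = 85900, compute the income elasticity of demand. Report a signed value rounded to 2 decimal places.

-0.13

At the given values, Q_d = 127500 − 53(1630) − 0.056(85900) = 36299.6.
∂Q_d/∂I = -0.056.
E = (-0.056) × (85900/36299.6) = -0.1325…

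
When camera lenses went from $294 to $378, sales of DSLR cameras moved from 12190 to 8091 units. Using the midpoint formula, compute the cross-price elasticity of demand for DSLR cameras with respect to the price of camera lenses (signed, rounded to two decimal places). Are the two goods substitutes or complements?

%ΔQ_{DSLR cameras} = (8091 − 12190)/avg = -4099/10140.5 = -0.404220…
%ΔP_{camera lenses} = (378 − 294)/avg = 84/336 = 0.25
E_cross = (-4099/10140.5) / (84/336) = -1.6168…
E_cross < 0 ⇒ the goods are complements.

-1.62; complements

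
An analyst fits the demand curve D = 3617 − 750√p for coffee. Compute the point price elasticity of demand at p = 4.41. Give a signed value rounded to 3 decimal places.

dD/dp = −750/(2√p) = -178.571. At p = 4.41, D = 2042.
Ed = (dD/dp)·(p/D) = (-178.571) × (4.41/2042) = -0.38565…

-0.386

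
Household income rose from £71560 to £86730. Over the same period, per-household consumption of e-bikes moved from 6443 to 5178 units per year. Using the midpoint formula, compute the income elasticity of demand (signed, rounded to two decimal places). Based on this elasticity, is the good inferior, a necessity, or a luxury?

%ΔQ = (5178 − 6443)/[( 6443 + 5178)/2] = -1265/5810.5 = -0.217709…
%ΔIncome = (86730 − 71560)/[( 71560 + 86730)/2] = 15170/79145 = 0.191673…
E_income = (-1265/5810.5) / (15170/79145) = -1.1358…
E_income < 0 ⇒ inferior good.

-1.14; inferior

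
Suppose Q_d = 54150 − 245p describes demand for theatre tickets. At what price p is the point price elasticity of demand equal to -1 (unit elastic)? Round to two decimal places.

110.51

Ed = −245p/(54150 − 245p). Set this equal to -1:
245p = 1·(54150 − 245p) ⇒ 245p(1 + 1) = 1·54150
p = 1·54150 / (245·2) = 110.5102…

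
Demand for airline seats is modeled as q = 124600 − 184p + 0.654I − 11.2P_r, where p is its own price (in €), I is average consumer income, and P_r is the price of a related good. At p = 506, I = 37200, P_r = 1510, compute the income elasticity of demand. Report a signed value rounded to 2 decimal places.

At the given values, q = 124600 − 184(506) + 0.654(37200) − 11.2(1510) = 38912.8.
∂q/∂I = 0.654.
E = (0.654) × (37200/38912.8) = 0.6252…

0.63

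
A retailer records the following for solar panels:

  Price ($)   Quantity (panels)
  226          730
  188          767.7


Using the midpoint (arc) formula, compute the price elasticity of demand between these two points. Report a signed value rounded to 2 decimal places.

-0.27

%ΔQ = (767.7 − 730) / [(730 + 767.7)/2] = 37.7/748.85 = 0.050343…
%ΔP = (188 − 226) / [(226 + 188)/2] = -38/207 = -0.183574…
Arc Ed = %ΔQ / %ΔP = (37.7/748.85) / (-38/207) = -0.2742…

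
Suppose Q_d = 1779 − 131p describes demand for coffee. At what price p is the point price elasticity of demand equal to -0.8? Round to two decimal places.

Ed = −131p/(1779 − 131p). Set this equal to -0.8:
131p = 0.8·(1779 − 131p) ⇒ 131p(1 + 0.8) = 0.8·1779
p = 0.8·1779 / (131·1.8) = 6.0356…

6.04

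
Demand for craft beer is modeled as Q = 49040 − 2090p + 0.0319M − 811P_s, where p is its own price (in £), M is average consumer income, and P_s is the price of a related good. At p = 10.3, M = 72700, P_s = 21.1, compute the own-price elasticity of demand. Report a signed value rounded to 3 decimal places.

At the given values, Q = 49040 − 2090(10.3) + 0.0319(72700) − 811(21.1) = 12720.03.
∂Q/∂p = −2090.
E = (-2090) × (10.3/12720.03) = -1.69237…

-1.692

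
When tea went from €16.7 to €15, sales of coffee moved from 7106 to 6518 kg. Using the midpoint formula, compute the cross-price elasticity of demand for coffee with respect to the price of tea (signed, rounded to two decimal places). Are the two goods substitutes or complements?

%ΔQ_{coffee} = (6518 − 7106)/avg = -588/6812 = -0.086318…
%ΔP_{tea} = (15 − 16.7)/avg = -1.7/15.85 = -0.107255…
E_cross = (-588/6812) / (-1.7/15.85) = 0.8047…
E_cross > 0 ⇒ the goods are substitutes.

0.80; substitutes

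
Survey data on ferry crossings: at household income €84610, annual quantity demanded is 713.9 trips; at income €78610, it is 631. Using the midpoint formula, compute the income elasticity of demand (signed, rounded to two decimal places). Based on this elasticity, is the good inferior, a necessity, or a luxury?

1.68; luxury

%ΔQ = (631 − 713.9)/[( 713.9 + 631)/2] = -82.9/672.45 = -0.123280…
%ΔIncome = (78610 − 84610)/[( 84610 + 78610)/2] = -6000/81610 = -0.073520…
E_income = (-82.9/672.45) / (-6000/81610) = 1.6768…
E_income > 1 ⇒ normal good, luxury.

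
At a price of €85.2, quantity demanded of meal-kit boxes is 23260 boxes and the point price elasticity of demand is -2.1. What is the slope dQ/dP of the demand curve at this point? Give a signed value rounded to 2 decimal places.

-573.31

Ed = (dQ/dP)·(P/Q) ⇒ dQ/dP = Ed·Q/P = (-2.1)·23260/85.2 = -573.3098…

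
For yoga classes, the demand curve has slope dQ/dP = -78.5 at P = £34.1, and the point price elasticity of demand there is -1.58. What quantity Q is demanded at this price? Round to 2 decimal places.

Ed = (dQ/dP)·(P/Q) ⇒ Q = (dQ/dP)·P/Ed = (-78.5)·34.1/(-1.58) = 1694.2088…

1694.21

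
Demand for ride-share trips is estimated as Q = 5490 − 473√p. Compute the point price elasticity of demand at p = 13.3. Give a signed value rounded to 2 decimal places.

-0.23

dQ/dp = −473/(2√p) = -64.8493. At p = 13.3, Q = 3765.01.
Ed = (dQ/dp)·(p/Q) = (-64.8493) × (13.3/3765.01) = -0.2290…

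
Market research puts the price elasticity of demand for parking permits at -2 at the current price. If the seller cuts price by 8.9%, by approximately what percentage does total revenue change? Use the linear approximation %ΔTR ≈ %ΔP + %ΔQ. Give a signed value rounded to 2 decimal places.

%ΔQ ≈ Ed × %ΔP = (-2) × (-8.9%) = +17.8000%
%ΔTR ≈ %ΔP + %ΔQ = (-8.9%) + (+17.8000%) = +8.9000%

+8.90%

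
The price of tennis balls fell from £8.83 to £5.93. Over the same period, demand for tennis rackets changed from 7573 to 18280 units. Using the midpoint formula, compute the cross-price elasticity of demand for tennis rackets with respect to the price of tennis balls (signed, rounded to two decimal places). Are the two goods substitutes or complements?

%ΔQ_{tennis rackets} = (18280 − 7573)/avg = 10707/12926.5 = 0.828298…
%ΔP_{tennis balls} = (5.93 − 8.83)/avg = -2.9/7.38 = -0.392953…
E_cross = (10707/12926.5) / (-2.9/7.38) = -2.1078…
E_cross < 0 ⇒ the goods are complements.

-2.11; complements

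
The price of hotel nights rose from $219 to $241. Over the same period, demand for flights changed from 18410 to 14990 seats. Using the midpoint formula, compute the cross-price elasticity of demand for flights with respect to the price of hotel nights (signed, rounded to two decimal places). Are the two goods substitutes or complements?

-2.14; complements

%ΔQ_{flights} = (14990 − 18410)/avg = -3420/16700 = -0.204790…
%ΔP_{hotel nights} = (241 − 219)/avg = 22/230 = 0.095652…
E_cross = (-3420/16700) / (22/230) = -2.1409…
E_cross < 0 ⇒ the goods are complements.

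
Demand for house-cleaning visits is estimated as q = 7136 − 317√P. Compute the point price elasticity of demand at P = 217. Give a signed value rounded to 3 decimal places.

-0.947

dq/dP = −317/(2√P) = -10.7597. At P = 217, q = 2466.3.
Ed = (dq/dP)·(P/q) = (-10.7597) × (217/2466.3) = -0.94670…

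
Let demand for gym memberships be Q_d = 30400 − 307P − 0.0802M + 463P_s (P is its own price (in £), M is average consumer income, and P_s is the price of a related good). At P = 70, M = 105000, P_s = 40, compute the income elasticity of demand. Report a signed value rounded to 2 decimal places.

At the given values, Q_d = 30400 − 307(70) − 0.0802(105000) + 463(40) = 19009.
∂Q_d/∂M = -0.0802.
E = (-0.0802) × (105000/19009) = -0.4430…

-0.44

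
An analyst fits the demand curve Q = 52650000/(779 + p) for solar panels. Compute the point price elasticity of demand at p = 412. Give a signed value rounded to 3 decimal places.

dQ/dp = −52650000/(779 + p)² = -37.1172. At p = 412, Q = 44206.5.
Ed = (dQ/dp)·(p/Q) = (-37.1172) × (412/44206.5) = -0.34592…

-0.346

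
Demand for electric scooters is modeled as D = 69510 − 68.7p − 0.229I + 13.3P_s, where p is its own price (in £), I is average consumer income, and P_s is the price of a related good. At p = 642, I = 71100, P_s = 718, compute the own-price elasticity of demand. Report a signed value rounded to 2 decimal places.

At the given values, D = 69510 − 68.7(642) − 0.229(71100) + 13.3(718) = 18672.1.
∂D/∂p = −68.7.
E = (-68.7) × (642/18672.1) = -2.3621…

-2.36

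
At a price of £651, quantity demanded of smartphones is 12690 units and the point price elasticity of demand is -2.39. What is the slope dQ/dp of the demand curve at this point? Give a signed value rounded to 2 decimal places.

-46.59

Ed = (dQ/dp)·(p/Q) ⇒ dQ/dp = Ed·Q/p = (-2.39)·12690/651 = -46.5884…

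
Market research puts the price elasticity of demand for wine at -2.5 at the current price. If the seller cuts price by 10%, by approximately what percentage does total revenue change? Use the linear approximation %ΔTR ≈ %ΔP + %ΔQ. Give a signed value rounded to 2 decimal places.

+15.00%

%ΔQ ≈ Ed × %ΔP = (-2.5) × (-10%) = +25.0000%
%ΔTR ≈ %ΔP + %ΔQ = (-10%) + (+25.0000%) = +15.0000%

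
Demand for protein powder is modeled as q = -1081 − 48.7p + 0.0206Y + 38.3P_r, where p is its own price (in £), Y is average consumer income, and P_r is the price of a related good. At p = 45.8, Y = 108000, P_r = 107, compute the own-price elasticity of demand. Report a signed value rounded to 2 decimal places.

At the given values, q = -1081 − 48.7(45.8) + 0.0206(108000) + 38.3(107) = 3011.44.
∂q/∂p = −48.7.
E = (-48.7) × (45.8/3011.44) = -0.7406…

-0.74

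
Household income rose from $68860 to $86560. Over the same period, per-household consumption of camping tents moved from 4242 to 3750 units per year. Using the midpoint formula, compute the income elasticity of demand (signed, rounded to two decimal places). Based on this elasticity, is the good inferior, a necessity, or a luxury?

%ΔQ = (3750 − 4242)/[( 4242 + 3750)/2] = -492/3996 = -0.123123…
%ΔIncome = (86560 − 68860)/[( 68860 + 86560)/2] = 17700/77710 = 0.227769…
E_income = (-492/3996) / (17700/77710) = -0.5405…
E_income < 0 ⇒ inferior good.

-0.54; inferior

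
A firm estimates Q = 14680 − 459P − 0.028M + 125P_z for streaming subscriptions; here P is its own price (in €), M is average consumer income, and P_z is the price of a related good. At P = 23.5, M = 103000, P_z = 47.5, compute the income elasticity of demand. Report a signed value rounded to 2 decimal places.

-0.42

At the given values, Q = 14680 − 459(23.5) − 0.028(103000) + 125(47.5) = 6947.
∂Q/∂M = -0.028.
E = (-0.028) × (103000/6947) = -0.4151…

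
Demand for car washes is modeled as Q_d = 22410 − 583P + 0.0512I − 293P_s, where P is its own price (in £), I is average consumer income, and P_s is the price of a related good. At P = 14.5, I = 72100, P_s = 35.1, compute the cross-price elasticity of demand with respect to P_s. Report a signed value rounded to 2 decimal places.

-1.40

At the given values, Q_d = 22410 − 583(14.5) + 0.0512(72100) − 293(35.1) = 7363.72.
∂Q_d/∂P_s = -293.
E = (-293) × (35.1/7363.72) = -1.3966…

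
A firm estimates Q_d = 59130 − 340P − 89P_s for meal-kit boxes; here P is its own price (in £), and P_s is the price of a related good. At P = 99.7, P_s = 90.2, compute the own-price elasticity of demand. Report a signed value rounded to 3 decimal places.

At the given values, Q_d = 59130 − 340(99.7) − 89(90.2) = 17204.2.
∂Q_d/∂P = −340.
E = (-340) × (99.7/17204.2) = -1.97033…

-1.970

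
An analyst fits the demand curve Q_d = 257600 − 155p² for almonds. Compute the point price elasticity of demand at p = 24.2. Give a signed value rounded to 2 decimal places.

-1.09

dQ_d/dp = −2·155·p = -7502. At p = 24.2, Q_d = 166825.8.
Ed = (dQ_d/dp)·(p/Q_d) = (-7502) × (24.2/166825.8) = -1.0882…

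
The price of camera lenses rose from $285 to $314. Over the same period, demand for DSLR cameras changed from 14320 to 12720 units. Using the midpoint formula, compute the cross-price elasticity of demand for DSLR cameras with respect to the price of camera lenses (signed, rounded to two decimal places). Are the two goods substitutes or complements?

-1.22; complements

%ΔQ_{DSLR cameras} = (12720 − 14320)/avg = -1600/13520 = -0.118343…
%ΔP_{camera lenses} = (314 − 285)/avg = 29/299.5 = 0.096828…
E_cross = (-1600/13520) / (29/299.5) = -1.2221…
E_cross < 0 ⇒ the goods are complements.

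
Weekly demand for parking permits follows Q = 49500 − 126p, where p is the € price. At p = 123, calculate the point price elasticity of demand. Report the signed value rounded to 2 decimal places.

-0.46

dQ/dp = −126. At p = 123, Q = 49500 − 126(123) = 34002.
Ed = (dQ/dp)·(p/Q) = −126 × (123/34002) = -0.4557…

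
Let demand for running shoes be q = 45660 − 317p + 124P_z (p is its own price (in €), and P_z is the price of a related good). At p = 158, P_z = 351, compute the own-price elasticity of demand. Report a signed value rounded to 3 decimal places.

At the given values, q = 45660 − 317(158) + 124(351) = 39098.
∂q/∂p = −317.
E = (-317) × (158/39098) = -1.28103…

-1.281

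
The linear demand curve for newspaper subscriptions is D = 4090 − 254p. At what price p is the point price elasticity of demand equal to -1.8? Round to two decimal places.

Ed = −254p/(4090 − 254p). Set this equal to -1.8:
254p = 1.8·(4090 − 254p) ⇒ 254p(1 + 1.8) = 1.8·4090
p = 1.8·4090 / (254·2.8) = 10.3515…

10.35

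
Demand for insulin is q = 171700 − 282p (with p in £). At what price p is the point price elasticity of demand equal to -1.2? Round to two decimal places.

332.11

Ed = −282p/(171700 − 282p). Set this equal to -1.2:
282p = 1.2·(171700 − 282p) ⇒ 282p(1 + 1.2) = 1.2·171700
p = 1.2·171700 / (282·2.2) = 332.1083…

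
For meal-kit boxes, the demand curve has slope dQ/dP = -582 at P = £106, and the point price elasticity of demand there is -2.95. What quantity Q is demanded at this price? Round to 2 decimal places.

Ed = (dQ/dP)·(P/Q) ⇒ Q = (dQ/dP)·P/Ed = (-582)·106/(-2.95) = 20912.5423…

20912.54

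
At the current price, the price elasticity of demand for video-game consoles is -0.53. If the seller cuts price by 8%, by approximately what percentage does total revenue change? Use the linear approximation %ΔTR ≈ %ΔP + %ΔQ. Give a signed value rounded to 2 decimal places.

-3.76%

%ΔQ ≈ Ed × %ΔP = (-0.53) × (-8%) = +4.2400%
%ΔTR ≈ %ΔP + %ΔQ = (-8%) + (+4.2400%) = -3.7600%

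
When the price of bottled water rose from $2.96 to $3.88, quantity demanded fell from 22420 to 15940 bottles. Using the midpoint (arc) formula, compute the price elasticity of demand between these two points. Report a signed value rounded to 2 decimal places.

-1.26

%ΔQ = (15940 − 22420) / [(22420 + 15940)/2] = -6480/19180 = -0.337851…
%ΔP = (3.88 − 2.96) / [(2.96 + 3.88)/2] = 0.92/3.42 = 0.269005…
Arc Ed = %ΔQ / %ΔP = (-6480/19180) / (0.92/3.42) = -1.2559…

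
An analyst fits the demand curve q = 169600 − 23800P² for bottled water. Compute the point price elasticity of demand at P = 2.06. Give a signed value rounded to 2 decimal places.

dq/dP = −2·23800·P = -98056. At P = 2.06, q = 68602.32.
Ed = (dq/dP)·(P/q) = (-98056) × (2.06/68602.32) = -2.9444…

-2.94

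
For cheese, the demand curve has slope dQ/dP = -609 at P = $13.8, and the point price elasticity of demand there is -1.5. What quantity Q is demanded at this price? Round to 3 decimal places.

Ed = (dQ/dP)·(P/Q) ⇒ Q = (dQ/dP)·P/Ed = (-609)·13.8/(-1.5) = 5602.8

5602.800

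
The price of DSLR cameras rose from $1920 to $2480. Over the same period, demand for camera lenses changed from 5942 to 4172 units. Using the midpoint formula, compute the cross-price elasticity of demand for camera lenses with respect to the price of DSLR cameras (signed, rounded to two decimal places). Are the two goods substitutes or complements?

-1.38; complements

%ΔQ_{camera lenses} = (4172 − 5942)/avg = -1770/5057 = -0.350009…
%ΔP_{DSLR cameras} = (2480 − 1920)/avg = 560/2200 = 0.254545…
E_cross = (-1770/5057) / (560/2200) = -1.3750…
E_cross < 0 ⇒ the goods are complements.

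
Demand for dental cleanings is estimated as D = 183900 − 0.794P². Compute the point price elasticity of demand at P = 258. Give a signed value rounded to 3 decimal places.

-0.807

dD/dP = −2·0.794·P = -409.704. At P = 258, D = 131048.184.
Ed = (dD/dP)·(P/D) = (-409.704) × (258/131048.184) = -0.80660…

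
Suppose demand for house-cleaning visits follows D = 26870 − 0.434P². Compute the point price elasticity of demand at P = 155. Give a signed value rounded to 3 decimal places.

-1.268

dD/dP = −2·0.434·P = -134.54. At P = 155, D = 16443.15.
Ed = (dD/dP)·(P/D) = (-134.54) × (155/16443.15) = -1.26823…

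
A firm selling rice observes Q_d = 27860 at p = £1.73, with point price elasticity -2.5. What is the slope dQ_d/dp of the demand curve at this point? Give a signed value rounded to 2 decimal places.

Ed = (dQ_d/dp)·(p/Q_d) ⇒ dQ_d/dp = Ed·Q_d/p = (-2.5)·27860/1.73 = -40260.1156…

-40260.12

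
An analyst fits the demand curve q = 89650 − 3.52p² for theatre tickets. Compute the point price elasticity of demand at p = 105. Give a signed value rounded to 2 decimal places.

dq/dp = −2·3.52·p = -739.2. At p = 105, q = 50842.
Ed = (dq/dp)·(p/q) = (-739.2) × (105/50842) = -1.5266…

-1.53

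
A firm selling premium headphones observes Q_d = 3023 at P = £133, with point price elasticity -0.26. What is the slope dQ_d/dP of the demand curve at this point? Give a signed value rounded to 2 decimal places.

-5.91

Ed = (dQ_d/dP)·(P/Q_d) ⇒ dQ_d/dP = Ed·Q_d/P = (-0.26)·3023/133 = -5.9096…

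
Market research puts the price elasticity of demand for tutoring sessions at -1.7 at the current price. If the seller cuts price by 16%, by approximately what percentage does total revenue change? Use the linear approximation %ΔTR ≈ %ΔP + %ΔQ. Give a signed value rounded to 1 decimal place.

%ΔQ ≈ Ed × %ΔP = (-1.7) × (-16%) = +27.2000%
%ΔTR ≈ %ΔP + %ΔQ = (-16%) + (+27.2000%) = +11.2000%

+11.2%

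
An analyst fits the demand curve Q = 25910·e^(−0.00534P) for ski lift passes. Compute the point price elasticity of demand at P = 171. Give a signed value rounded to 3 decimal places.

dQ/dP = −0.00534·Q = -55.5184. At P = 171, Q = 10396.7.
Ed = (dQ/dP)·(P/Q) = (-55.5184) × (171/10396.7) = -0.91314

-0.913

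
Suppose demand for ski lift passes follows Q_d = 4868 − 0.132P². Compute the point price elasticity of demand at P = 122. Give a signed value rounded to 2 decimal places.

-1.35

dQ_d/dP = −2·0.132·P = -32.208. At P = 122, Q_d = 2903.312.
Ed = (dQ_d/dP)·(P/Q_d) = (-32.208) × (122/2903.312) = -1.3534…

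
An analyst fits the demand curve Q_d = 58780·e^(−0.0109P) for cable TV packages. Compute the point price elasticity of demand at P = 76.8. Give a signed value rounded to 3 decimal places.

-0.837

dQ_d/dP = −0.0109·Q_d = -277.396. At P = 76.8, Q_d = 25449.1.
Ed = (dQ_d/dP)·(P/Q_d) = (-277.396) × (76.8/25449.1) = -0.83712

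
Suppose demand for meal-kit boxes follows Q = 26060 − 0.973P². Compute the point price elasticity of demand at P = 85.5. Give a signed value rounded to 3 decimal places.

-0.751

dQ/dP = −2·0.973·P = -166.383. At P = 85.5, Q = 18947.12675.
Ed = (dQ/dP)·(P/Q) = (-166.383) × (85.5/18947.12675) = -0.75081…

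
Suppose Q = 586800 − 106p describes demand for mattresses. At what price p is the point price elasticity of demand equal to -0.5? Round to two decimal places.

Ed = −106p/(586800 − 106p). Set this equal to -0.5:
106p = 0.5·(586800 − 106p) ⇒ 106p(1 + 0.5) = 0.5·586800
p = 0.5·586800 / (106·1.5) = 1845.2830…

1845.28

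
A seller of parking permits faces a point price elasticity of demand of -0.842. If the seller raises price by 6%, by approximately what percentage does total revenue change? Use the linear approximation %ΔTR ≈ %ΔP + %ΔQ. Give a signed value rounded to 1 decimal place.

%ΔQ ≈ Ed × %ΔP = (-0.842) × (+6%) = -5.0520%
%ΔTR ≈ %ΔP + %ΔQ = (+6%) + (-5.0520%) = +0.9480%

+0.9%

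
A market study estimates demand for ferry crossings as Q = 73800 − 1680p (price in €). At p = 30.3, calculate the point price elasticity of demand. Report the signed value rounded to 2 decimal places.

-2.22

dQ/dp = −1680. At p = 30.3, Q = 73800 − 1680(30.3) = 22896.
Ed = (dQ/dp)·(p/Q) = −1680 × (30.3/22896) = -2.2232…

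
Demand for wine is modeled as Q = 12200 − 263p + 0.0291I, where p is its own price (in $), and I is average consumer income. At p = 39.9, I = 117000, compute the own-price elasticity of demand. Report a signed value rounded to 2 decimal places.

At the given values, Q = 12200 − 263(39.9) + 0.0291(117000) = 5111.
∂Q/∂p = −263.
E = (-263) × (39.9/5111) = -2.0531…

-2.05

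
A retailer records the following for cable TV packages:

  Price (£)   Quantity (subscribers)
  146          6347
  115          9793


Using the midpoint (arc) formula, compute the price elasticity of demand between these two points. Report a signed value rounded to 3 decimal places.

%ΔQ = (9793 − 6347) / [(6347 + 9793)/2] = 3446/8070 = 0.427013…
%ΔP = (115 − 146) / [(146 + 115)/2] = -31/130.5 = -0.237547…
Arc Ed = %ΔQ / %ΔP = (3446/8070) / (-31/130.5) = -1.79758…

-1.798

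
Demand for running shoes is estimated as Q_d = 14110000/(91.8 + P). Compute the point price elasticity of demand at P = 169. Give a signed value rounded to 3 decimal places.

-0.648

dQ_d/dP = −14110000/(91.8 + P)² = -207.449. At P = 169, Q_d = 54102.8.
Ed = (dQ_d/dP)·(P/Q_d) = (-207.449) × (169/54102.8) = -0.64800…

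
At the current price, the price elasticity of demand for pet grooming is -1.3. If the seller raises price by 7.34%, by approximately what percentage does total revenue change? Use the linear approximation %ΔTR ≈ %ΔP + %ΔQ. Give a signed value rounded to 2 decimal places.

%ΔQ ≈ Ed × %ΔP = (-1.3) × (+7.34%) = -9.5420%
%ΔTR ≈ %ΔP + %ΔQ = (+7.34%) + (-9.5420%) = -2.2020%

-2.20%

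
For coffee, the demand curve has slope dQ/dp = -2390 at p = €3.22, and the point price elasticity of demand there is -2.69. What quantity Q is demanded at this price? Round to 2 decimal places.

2860.89

Ed = (dQ/dp)·(p/Q) ⇒ Q = (dQ/dp)·p/Ed = (-2390)·3.22/(-2.69) = 2860.8921…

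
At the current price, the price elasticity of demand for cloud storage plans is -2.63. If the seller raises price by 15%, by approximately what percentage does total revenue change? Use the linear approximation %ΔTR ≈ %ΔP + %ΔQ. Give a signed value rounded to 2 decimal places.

-24.45%

%ΔQ ≈ Ed × %ΔP = (-2.63) × (+15%) = -39.4500%
%ΔTR ≈ %ΔP + %ΔQ = (+15%) + (-39.4500%) = -24.4500%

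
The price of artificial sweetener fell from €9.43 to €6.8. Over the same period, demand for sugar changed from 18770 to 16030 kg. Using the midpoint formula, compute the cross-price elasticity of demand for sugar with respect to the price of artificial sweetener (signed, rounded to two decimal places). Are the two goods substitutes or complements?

%ΔQ_{sugar} = (16030 − 18770)/avg = -2740/17400 = -0.157471…
%ΔP_{artificial sweetener} = (6.8 − 9.43)/avg = -2.63/8.115 = -0.324091…
E_cross = (-2740/17400) / (-2.63/8.115) = 0.4858…
E_cross > 0 ⇒ the goods are substitutes.

0.49; substitutes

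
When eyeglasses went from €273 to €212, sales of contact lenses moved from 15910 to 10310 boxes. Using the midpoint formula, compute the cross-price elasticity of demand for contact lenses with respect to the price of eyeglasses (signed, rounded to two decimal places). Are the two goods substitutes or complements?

%ΔQ_{contact lenses} = (10310 − 15910)/avg = -5600/13110 = -0.427154…
%ΔP_{eyeglasses} = (212 − 273)/avg = -61/242.5 = -0.251546…
E_cross = (-5600/13110) / (-61/242.5) = 1.6981…
E_cross > 0 ⇒ the goods are substitutes.

1.70; substitutes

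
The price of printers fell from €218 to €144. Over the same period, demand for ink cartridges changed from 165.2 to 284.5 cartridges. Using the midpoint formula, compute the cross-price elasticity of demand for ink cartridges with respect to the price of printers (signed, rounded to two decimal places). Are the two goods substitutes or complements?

%ΔQ_{ink cartridges} = (284.5 − 165.2)/avg = 119.3/224.85 = 0.530575…
%ΔP_{printers} = (144 − 218)/avg = -74/181 = -0.408839…
E_cross = (119.3/224.85) / (-74/181) = -1.2977…
E_cross < 0 ⇒ the goods are complements.

-1.30; complements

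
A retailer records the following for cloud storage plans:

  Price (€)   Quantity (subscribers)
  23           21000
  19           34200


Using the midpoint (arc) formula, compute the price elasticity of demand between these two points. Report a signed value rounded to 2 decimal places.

-2.51

%ΔQ = (34200 − 21000) / [(21000 + 34200)/2] = 13200/27600 = 0.478260…
%ΔP = (19 − 23) / [(23 + 19)/2] = -4/21 = -0.190476…
Arc Ed = %ΔQ / %ΔP = (13200/27600) / (-4/21) = -2.5108…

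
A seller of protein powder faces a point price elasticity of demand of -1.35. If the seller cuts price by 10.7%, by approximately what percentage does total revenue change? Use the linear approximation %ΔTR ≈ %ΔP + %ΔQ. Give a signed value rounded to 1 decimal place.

%ΔQ ≈ Ed × %ΔP = (-1.35) × (-10.7%) = +14.4450%
%ΔTR ≈ %ΔP + %ΔQ = (-10.7%) + (+14.4450%) = +3.7450%

+3.7%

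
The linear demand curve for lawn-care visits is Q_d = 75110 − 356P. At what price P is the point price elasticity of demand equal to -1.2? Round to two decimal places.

115.08

Ed = −356P/(75110 − 356P). Set this equal to -1.2:
356P = 1.2·(75110 − 356P) ⇒ 356P(1 + 1.2) = 1.2·75110
P = 1.2·75110 / (356·2.2) = 115.0817…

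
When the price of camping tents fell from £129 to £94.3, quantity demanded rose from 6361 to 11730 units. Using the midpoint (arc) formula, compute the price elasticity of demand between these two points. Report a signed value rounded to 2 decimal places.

-1.91

%ΔQ = (11730 − 6361) / [(6361 + 11730)/2] = 5369/9045.5 = 0.593554…
%ΔP = (94.3 − 129) / [(129 + 94.3)/2] = -34.7/111.65 = -0.310792…
Arc Ed = %ΔQ / %ΔP = (5369/9045.5) / (-34.7/111.65) = -1.9098…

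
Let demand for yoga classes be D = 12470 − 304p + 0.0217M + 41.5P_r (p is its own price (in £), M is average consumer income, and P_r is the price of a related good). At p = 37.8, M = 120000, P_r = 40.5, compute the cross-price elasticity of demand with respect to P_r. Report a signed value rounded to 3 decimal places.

At the given values, D = 12470 − 304(37.8) + 0.0217(120000) + 41.5(40.5) = 5263.55.
∂D/∂P_r = 41.5.
E = (41.5) × (40.5/5263.55) = 0.31931…

0.319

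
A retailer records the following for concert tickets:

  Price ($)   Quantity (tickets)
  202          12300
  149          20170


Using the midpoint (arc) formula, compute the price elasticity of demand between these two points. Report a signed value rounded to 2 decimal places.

-1.61

%ΔQ = (20170 − 12300) / [(12300 + 20170)/2] = 7870/16235 = 0.484755…
%ΔP = (149 − 202) / [(202 + 149)/2] = -53/175.5 = -0.301994…
Arc Ed = %ΔQ / %ΔP = (7870/16235) / (-53/175.5) = -1.6051…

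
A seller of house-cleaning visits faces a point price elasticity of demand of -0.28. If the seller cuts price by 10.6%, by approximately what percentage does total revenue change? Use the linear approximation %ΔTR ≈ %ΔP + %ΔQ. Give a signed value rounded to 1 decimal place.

%ΔQ ≈ Ed × %ΔP = (-0.28) × (-10.6%) = +2.9680%
%ΔTR ≈ %ΔP + %ΔQ = (-10.6%) + (+2.9680%) = -7.6320%

-7.6%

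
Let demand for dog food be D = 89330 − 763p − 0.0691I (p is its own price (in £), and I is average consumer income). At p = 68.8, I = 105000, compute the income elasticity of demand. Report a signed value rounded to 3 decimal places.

At the given values, D = 89330 − 763(68.8) − 0.0691(105000) = 29580.1.
∂D/∂I = -0.0691.
E = (-0.0691) × (105000/29580.1) = -0.24528…

-0.245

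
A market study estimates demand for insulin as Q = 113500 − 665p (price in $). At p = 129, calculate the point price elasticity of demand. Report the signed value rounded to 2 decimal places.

-3.10

dQ/dp = −665. At p = 129, Q = 113500 − 665(129) = 27715.
Ed = (dQ/dp)·(p/Q) = −665 × (129/27715) = -3.0952…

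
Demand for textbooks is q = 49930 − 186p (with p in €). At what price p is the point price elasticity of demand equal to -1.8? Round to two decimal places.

Ed = −186p/(49930 − 186p). Set this equal to -1.8:
186p = 1.8·(49930 − 186p) ⇒ 186p(1 + 1.8) = 1.8·49930
p = 1.8·49930 / (186·2.8) = 172.5691…

172.57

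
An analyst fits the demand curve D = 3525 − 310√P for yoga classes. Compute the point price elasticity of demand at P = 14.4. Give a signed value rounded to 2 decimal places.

-0.25

dD/dP = −310/(2√P) = -40.8461. At P = 14.4, D = 2348.63.
Ed = (dD/dP)·(P/D) = (-40.8461) × (14.4/2348.63) = -0.2504…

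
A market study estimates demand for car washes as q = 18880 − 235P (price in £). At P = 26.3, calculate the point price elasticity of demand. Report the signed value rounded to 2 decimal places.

-0.49

dq/dP = −235. At P = 26.3, q = 18880 − 235(26.3) = 12699.5.
Ed = (dq/dP)·(P/q) = −235 × (26.3/12699.5) = -0.4866…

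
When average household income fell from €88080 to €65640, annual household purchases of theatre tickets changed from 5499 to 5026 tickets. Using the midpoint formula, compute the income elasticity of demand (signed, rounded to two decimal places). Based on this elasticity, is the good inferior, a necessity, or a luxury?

%ΔQ = (5026 − 5499)/[( 5499 + 5026)/2] = -473/5262.5 = -0.089881…
%ΔIncome = (65640 − 88080)/[( 88080 + 65640)/2] = -22440/76860 = -0.291959…
E_income = (-473/5262.5) / (-22440/76860) = 0.3078…
0 < E_income < 1 ⇒ normal good, necessity.

0.31; necessity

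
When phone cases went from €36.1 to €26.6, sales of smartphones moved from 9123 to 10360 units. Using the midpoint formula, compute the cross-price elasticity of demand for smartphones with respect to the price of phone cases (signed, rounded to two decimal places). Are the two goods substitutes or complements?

%ΔQ_{smartphones} = (10360 − 9123)/avg = 1237/9741.5 = 0.126982…
%ΔP_{phone cases} = (26.6 − 36.1)/avg = -9.5/31.35 = -0.303030…
E_cross = (1237/9741.5) / (-9.5/31.35) = -0.4190…
E_cross < 0 ⇒ the goods are complements.

-0.42; complements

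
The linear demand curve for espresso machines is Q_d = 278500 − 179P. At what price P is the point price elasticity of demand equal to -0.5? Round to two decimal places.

518.62

Ed = −179P/(278500 − 179P). Set this equal to -0.5:
179P = 0.5·(278500 − 179P) ⇒ 179P(1 + 0.5) = 0.5·278500
P = 0.5·278500 / (179·1.5) = 518.6219…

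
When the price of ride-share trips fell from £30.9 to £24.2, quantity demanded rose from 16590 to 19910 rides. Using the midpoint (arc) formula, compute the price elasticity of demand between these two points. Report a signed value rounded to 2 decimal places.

%ΔQ = (19910 − 16590) / [(16590 + 19910)/2] = 3320/18250 = 0.181917…
%ΔP = (24.2 − 30.9) / [(30.9 + 24.2)/2] = -6.7/27.55 = -0.243194…
Arc Ed = %ΔQ / %ΔP = (3320/18250) / (-6.7/27.55) = -0.7480…

-0.75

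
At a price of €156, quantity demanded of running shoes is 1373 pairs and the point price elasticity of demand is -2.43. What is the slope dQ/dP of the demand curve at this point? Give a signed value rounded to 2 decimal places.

Ed = (dQ/dP)·(P/Q) ⇒ dQ/dP = Ed·Q/P = (-2.43)·1373/156 = -21.3871…

-21.39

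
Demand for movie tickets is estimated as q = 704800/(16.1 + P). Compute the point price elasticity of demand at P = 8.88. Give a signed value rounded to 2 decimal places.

-0.36

dq/dP = −704800/(16.1 + P)² = -1129.49. At P = 8.88, q = 28214.6.
Ed = (dq/dP)·(P/q) = (-1129.49) × (8.88/28214.6) = -0.3554…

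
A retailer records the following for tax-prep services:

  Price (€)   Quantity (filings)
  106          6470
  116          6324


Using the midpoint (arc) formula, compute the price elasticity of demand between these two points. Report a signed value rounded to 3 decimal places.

%ΔQ = (6324 − 6470) / [(6470 + 6324)/2] = -146/6397 = -0.022823…
%ΔP = (116 − 106) / [(106 + 116)/2] = 10/111 = 0.090090…
Arc Ed = %ΔQ / %ΔP = (-146/6397) / (10/111) = -0.25333…

-0.253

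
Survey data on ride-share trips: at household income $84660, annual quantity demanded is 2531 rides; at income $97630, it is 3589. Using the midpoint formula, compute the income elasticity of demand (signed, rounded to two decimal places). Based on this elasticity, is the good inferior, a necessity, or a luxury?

2.43; luxury

%ΔQ = (3589 − 2531)/[( 2531 + 3589)/2] = 1058/3060 = 0.345751…
%ΔIncome = (97630 − 84660)/[( 84660 + 97630)/2] = 12970/91145 = 0.142300…
E_income = (1058/3060) / (12970/91145) = 2.4297…
E_income > 1 ⇒ normal good, luxury.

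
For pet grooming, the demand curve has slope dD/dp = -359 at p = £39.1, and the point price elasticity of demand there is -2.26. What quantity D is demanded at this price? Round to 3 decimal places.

Ed = (dD/dp)·(p/D) ⇒ D = (dD/dp)·p/Ed = (-359)·39.1/(-2.26) = 6211.01769…

6211.018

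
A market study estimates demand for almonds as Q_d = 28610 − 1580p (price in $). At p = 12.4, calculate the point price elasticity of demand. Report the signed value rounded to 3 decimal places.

dQ_d/dp = −1580. At p = 12.4, Q_d = 28610 − 1580(12.4) = 9018.
Ed = (dQ_d/dp)·(p/Q_d) = −1580 × (12.4/9018) = -2.17254…

-2.173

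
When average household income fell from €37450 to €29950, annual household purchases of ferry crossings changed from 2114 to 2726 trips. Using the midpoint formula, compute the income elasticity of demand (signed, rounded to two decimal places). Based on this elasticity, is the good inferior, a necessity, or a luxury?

%ΔQ = (2726 − 2114)/[( 2114 + 2726)/2] = 612/2420 = 0.252892…
%ΔIncome = (29950 − 37450)/[( 37450 + 29950)/2] = -7500/33700 = -0.222551…
E_income = (612/2420) / (-7500/33700) = -1.1363…
E_income < 0 ⇒ inferior good.

-1.14; inferior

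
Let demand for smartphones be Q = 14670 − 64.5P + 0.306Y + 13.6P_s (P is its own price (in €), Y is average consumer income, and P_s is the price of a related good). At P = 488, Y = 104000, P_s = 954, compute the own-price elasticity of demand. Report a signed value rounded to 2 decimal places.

-1.12

At the given values, Q = 14670 − 64.5(488) + 0.306(104000) + 13.6(954) = 27992.4.
∂Q/∂P = −64.5.
E = (-64.5) × (488/27992.4) = -1.1244…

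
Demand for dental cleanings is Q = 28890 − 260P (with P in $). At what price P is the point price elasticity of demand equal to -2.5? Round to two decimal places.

Ed = −260P/(28890 − 260P). Set this equal to -2.5:
260P = 2.5·(28890 − 260P) ⇒ 260P(1 + 2.5) = 2.5·28890
P = 2.5·28890 / (260·3.5) = 79.3681…

79.37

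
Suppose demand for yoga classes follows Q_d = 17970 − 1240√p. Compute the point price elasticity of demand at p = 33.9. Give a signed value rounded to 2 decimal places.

-0.34

dQ_d/dp = −1240/(2√p) = -106.486. At p = 33.9, Q_d = 10750.3.
Ed = (dQ_d/dp)·(p/Q_d) = (-106.486) × (33.9/10750.3) = -0.3357…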